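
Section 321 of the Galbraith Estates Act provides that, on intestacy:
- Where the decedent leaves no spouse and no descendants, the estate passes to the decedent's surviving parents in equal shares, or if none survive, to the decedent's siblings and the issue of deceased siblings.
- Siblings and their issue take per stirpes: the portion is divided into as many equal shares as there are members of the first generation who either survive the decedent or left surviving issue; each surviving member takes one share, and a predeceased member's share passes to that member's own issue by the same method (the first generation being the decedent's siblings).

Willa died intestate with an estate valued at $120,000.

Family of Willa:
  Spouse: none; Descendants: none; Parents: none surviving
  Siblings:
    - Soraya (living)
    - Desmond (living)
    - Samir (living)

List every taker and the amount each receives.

The entire $120,000 passes to the siblings and their issue.
That amount ($120,000) is divided into 3 shares of $40,000: Soraya, Desmond, and Samir each take $40,000.

Soraya: $40,000; Desmond: $40,000; Samir: $40,000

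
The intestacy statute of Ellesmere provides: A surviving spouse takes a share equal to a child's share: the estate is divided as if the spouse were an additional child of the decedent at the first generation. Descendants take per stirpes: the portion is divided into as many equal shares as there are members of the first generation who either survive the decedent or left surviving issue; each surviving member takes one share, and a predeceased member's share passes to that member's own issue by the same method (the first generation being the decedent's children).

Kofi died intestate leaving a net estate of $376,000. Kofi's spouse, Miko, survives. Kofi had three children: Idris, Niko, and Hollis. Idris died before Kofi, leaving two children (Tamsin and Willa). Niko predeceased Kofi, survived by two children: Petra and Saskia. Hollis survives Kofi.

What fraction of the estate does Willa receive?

Willa receives 1/8 of the estate.

The spouse counts as an additional share at the children's level, so there are 4 primary shares of $94,000. Miko takes one such share ($94,000).
The children's combined portion ($282,000) is divided into 3 shares of $94,000: Hollis takes $94,000; Idris's $94,000 share passes to Idris's issue; Niko's $94,000 share passes to Niko's issue.
Idris's share ($94,000) is divided into 2 shares of $47,000: Tamsin and Willa each take $47,000.
Niko's share ($94,000) is divided into 2 shares of $47,000: Petra and Saskia each take $47,000.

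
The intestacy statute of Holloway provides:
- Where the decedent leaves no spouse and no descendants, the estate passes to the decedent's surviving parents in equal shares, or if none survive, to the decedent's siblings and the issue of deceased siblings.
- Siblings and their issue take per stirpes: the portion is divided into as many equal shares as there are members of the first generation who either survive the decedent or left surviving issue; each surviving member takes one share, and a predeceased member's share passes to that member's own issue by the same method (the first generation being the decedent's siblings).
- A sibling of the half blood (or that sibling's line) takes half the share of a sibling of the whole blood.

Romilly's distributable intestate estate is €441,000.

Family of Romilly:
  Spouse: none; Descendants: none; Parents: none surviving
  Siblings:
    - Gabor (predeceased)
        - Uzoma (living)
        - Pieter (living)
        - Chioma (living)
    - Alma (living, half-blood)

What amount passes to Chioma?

The entire €441,000 passes to the siblings and their issue.
Counting each half-blood sibling's line as half a unit, there are 3/2 units in €441,000, so one unit is €294,000. Whole-blood lines (Gabor) take €294,000 each; half-blood lines (Alma) take €147,000 each.
Gabor's share (€294,000) is divided into 3 shares of €98,000: Uzoma, Pieter, and Chioma each take €98,000.

Chioma receives €98,000.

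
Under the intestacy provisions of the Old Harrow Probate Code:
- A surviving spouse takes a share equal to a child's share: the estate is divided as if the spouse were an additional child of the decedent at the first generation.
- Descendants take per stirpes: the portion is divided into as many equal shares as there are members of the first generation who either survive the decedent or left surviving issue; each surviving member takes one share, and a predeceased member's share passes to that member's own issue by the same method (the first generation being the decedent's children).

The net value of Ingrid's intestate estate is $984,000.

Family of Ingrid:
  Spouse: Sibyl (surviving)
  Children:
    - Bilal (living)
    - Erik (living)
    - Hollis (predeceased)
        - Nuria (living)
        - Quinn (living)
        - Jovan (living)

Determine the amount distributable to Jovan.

Jovan receives $82,000.

The spouse counts as an additional share at the children's level, so there are 4 primary shares of $246,000. Sibyl takes one such share ($246,000).
The children's combined portion ($738,000) is divided into 3 shares of $246,000: Bilal and Erik each take $246,000; Hollis's $246,000 share passes to Hollis's issue.
Hollis's share ($246,000) is divided into 3 shares of $82,000: Nuria, Quinn, and Jovan each take $82,000.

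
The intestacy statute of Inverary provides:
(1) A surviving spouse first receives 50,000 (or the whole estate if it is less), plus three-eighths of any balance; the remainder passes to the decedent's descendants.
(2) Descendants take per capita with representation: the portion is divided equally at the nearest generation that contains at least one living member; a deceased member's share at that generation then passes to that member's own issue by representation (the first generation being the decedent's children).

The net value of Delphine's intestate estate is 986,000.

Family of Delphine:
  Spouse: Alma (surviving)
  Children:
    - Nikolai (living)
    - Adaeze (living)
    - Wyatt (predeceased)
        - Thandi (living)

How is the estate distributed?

Alma: 401,000; Nikolai: 195,000; Adaeze: 195,000; Thandi: 195,000

Alma first takes 50,000, leaving a balance of 936,000. Alma then takes three-eighths of the balance (351,000), for a total of 401,000. The remaining 585,000 passes to the descendants.
The descendants' portion (585,000) is divided into 3 shares of 195,000: Nikolai and Adaeze each take 195,000; Wyatt's 195,000 share passes to Wyatt's issue.
Wyatt's share (195,000) passes entirely to Thandi.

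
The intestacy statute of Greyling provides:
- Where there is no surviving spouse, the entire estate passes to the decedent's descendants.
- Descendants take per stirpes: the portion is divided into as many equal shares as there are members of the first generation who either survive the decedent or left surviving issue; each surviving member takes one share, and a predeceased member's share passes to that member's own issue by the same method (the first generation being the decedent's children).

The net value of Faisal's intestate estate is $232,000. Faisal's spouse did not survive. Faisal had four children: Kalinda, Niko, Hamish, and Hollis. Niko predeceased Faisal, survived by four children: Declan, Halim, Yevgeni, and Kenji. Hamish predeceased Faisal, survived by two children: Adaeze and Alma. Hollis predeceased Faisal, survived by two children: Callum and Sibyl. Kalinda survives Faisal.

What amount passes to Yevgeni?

Yevgeni receives $14,500.

The entire $232,000 passes to the descendants.
That amount ($232,000) is divided into 4 shares of $58,000: Kalinda takes $58,000; Niko's $58,000 share passes to Niko's issue; Hamish's $58,000 share passes to Hamish's issue; Hollis's $58,000 share passes to Hollis's issue.
Niko's share ($58,000) is divided into 4 shares of $14,500: Declan, Halim, Yevgeni, and Kenji each take $14,500.
Hamish's share ($58,000) is divided into 2 shares of $29,000: Adaeze and Alma each take $29,000.
Hollis's share ($58,000) is divided into 2 shares of $29,000: Callum and Sibyl each take $29,000.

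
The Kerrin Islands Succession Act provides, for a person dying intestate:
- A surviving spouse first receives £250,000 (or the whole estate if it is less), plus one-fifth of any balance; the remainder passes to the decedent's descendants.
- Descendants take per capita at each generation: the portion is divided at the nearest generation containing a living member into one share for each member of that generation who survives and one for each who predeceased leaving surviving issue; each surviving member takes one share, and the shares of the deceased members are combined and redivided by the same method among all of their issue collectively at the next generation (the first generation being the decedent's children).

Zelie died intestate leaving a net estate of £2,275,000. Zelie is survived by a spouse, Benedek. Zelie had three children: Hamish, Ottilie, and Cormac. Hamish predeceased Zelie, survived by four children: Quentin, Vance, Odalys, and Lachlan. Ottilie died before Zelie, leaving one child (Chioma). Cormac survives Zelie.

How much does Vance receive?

Benedek first takes £250,000, leaving a balance of £2,025,000. Benedek then takes one-fifth of the balance (£405,000), for a total of £655,000. The remaining £1,620,000 passes to the descendants.
The descendants' portion (£1,620,000) is divided at the children's generation into 3 shares of £540,000. Cormac takes £540,000. The 2 shares of the deceased (Hamish and Ottilie) are combined into a pool of £1,080,000.
That pool (£1,080,000) is divided at the grandchildren's generation equally among Quentin, Vance, Odalys, Lachlan, and Chioma: £216,000 each.

Vance receives £216,000.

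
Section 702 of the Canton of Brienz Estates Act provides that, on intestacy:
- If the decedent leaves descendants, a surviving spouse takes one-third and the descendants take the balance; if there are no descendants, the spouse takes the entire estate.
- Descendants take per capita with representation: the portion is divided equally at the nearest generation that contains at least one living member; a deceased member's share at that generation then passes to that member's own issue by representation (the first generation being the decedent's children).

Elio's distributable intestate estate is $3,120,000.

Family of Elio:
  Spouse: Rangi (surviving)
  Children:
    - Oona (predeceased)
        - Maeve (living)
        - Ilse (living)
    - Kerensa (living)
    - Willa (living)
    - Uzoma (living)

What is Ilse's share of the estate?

Ilse receives $260,000.

Rangi takes one-third of $3,120,000 = $1,040,000. The remaining $2,080,000 passes to the descendants.
The descendants' portion ($2,080,000) is divided into 4 shares of $520,000: Kerensa, Willa, and Uzoma each take $520,000; Oona's $520,000 share passes to Oona's issue.
Oona's share ($520,000) is divided into 2 shares of $260,000: Maeve and Ilse each take $260,000.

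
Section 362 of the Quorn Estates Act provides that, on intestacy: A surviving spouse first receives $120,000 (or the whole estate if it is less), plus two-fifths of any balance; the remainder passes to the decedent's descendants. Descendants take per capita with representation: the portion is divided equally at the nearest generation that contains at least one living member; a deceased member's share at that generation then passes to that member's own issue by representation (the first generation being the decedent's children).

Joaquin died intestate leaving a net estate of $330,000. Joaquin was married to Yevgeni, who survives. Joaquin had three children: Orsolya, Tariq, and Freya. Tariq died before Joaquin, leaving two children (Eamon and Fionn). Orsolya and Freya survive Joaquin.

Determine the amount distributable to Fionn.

Fionn receives $21,000.

Yevgeni first takes $120,000, leaving a balance of $210,000. Yevgeni then takes two-fifths of the balance ($84,000), for a total of $204,000. The remaining $126,000 passes to the descendants.
The descendants' portion ($126,000) is divided into 3 shares of $42,000: Orsolya and Freya each take $42,000; Tariq's $42,000 share passes to Tariq's issue.
Tariq's share ($42,000) is divided into 2 shares of $21,000: Eamon and Fionn each take $21,000.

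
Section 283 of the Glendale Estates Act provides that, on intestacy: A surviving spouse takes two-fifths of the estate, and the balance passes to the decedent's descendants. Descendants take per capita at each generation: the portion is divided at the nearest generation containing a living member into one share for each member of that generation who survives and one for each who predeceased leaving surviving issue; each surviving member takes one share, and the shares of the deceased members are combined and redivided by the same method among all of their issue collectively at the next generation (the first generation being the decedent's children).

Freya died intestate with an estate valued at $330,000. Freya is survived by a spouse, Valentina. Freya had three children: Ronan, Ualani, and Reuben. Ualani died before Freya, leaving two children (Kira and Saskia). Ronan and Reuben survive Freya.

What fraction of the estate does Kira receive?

Kira receives 1/10 of the estate.

Valentina takes two-fifths of $330,000 = $132,000. The remaining $198,000 passes to the descendants.
The descendants' portion ($198,000) is divided at the children's generation into 3 shares of $66,000. Ronan and Reuben each take $66,000. The remaining share for the deceased Ualani ($66,000) is carried to the next generation.
That pool ($66,000) is divided at the grandchildren's generation equally among Kira and Saskia: $33,000 each.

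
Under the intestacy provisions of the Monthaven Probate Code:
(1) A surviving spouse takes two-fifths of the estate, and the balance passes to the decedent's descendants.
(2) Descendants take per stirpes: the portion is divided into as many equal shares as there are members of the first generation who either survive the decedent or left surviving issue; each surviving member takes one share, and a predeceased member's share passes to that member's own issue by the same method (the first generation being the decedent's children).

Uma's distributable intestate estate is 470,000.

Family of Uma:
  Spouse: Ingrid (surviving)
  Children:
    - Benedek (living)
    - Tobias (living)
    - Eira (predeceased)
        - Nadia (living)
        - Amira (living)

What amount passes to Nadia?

Ingrid takes two-fifths of 470,000 = 188,000. The remaining 282,000 passes to the descendants.
The descendants' portion (282,000) is divided into 3 shares of 94,000: Benedek and Tobias each take 94,000; Eira's 94,000 share passes to Eira's issue.
Eira's share (94,000) is divided into 2 shares of 47,000: Nadia and Amira each take 47,000.

Nadia receives 47,000.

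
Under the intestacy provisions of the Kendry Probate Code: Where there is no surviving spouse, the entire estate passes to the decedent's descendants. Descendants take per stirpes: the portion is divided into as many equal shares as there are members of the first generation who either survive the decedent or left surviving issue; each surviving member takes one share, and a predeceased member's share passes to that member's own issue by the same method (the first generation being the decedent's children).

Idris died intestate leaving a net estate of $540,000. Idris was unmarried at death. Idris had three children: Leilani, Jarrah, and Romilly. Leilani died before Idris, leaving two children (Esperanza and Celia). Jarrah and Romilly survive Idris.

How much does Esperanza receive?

Esperanza receives $90,000.

The entire $540,000 passes to the descendants.
That amount ($540,000) is divided into 3 shares of $180,000: Jarrah and Romilly each take $180,000; Leilani's $180,000 share passes to Leilani's issue.
Leilani's share ($180,000) is divided into 2 shares of $90,000: Esperanza and Celia each take $90,000.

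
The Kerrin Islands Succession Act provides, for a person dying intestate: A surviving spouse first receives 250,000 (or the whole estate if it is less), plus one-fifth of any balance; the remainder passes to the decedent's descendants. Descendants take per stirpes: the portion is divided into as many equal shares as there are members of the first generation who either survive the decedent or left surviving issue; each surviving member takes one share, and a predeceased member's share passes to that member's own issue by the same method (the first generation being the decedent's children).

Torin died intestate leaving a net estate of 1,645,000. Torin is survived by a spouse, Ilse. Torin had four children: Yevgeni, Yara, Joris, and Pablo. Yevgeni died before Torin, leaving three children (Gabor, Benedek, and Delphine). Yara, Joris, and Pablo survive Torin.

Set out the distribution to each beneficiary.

Ilse first takes 250,000, leaving a balance of 1,395,000. Ilse then takes one-fifth of the balance (279,000), for a total of 529,000. The remaining 1,116,000 passes to the descendants.
The descendants' portion (1,116,000) is divided into 4 shares of 279,000: Yara, Joris, and Pablo each take 279,000; Yevgeni's 279,000 share passes to Yevgeni's issue.
Yevgeni's share (279,000) is divided into 3 shares of 93,000: Gabor, Benedek, and Delphine each take 93,000.

Ilse: 529,000; Gabor: 93,000; Benedek: 93,000; Delphine: 93,000; Yara: 279,000; Joris: 279,000; Pablo: 279,000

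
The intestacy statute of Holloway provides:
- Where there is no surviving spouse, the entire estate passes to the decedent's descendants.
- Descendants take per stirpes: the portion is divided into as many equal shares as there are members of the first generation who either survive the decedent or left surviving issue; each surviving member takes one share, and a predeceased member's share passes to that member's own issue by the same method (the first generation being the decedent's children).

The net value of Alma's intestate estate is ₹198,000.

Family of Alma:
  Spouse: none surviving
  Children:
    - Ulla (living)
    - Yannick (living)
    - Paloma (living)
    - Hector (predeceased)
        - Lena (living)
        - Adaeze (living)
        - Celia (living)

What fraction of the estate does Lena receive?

Lena receives 1/12 of the estate.

The entire ₹198,000 passes to the descendants.
That amount (₹198,000) is divided into 4 shares of ₹49,500: Ulla, Yannick, and Paloma each take ₹49,500; Hector's ₹49,500 share passes to Hector's issue.
Hector's share (₹49,500) is divided into 3 shares of ₹16,500: Lena, Adaeze, and Celia each take ₹16,500.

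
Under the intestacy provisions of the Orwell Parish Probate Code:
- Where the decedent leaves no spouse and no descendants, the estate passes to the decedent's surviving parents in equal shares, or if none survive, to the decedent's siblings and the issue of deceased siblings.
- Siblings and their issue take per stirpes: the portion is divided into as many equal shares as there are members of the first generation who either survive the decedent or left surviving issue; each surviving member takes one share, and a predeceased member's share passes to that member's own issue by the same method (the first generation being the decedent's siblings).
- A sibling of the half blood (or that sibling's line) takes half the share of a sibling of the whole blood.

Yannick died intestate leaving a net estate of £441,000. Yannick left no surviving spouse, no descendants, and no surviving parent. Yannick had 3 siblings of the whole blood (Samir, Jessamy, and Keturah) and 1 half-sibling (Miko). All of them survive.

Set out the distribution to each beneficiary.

Samir: £126,000; Jessamy: £126,000; Miko: £63,000; Keturah: £126,000

The entire £441,000 passes to the siblings and their issue.
Counting each half-blood sibling's line as half a unit, there are 7/2 units in £441,000, so one unit is £126,000. Whole-blood lines (Samir, Jessamy, and Keturah) take £126,000 each; half-blood lines (Miko) take £63,000 each.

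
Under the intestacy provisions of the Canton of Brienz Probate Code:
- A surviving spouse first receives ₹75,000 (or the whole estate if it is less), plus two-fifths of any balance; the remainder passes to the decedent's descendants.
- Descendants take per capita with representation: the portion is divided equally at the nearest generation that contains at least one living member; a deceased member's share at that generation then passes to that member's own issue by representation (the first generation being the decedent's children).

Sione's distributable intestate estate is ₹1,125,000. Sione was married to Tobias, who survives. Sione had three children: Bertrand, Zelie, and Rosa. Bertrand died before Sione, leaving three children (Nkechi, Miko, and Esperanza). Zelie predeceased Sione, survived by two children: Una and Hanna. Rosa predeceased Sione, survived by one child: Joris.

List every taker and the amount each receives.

Tobias: ₹495,000; Nkechi: ₹105,000; Miko: ₹105,000; Esperanza: ₹105,000; Una: ₹105,000; Hanna: ₹105,000; Joris: ₹105,000

Tobias first takes ₹75,000, leaving a balance of ₹1,050,000. Tobias then takes two-fifths of the balance (₹420,000), for a total of ₹495,000. The remaining ₹630,000 passes to the descendants.
No child survives, so the initial division is made at the grandchildren's generation.
The descendants' portion (₹630,000) is divided into 6 shares of ₹105,000: Nkechi, Miko, Esperanza, Una, Hanna, and Joris each take ₹105,000.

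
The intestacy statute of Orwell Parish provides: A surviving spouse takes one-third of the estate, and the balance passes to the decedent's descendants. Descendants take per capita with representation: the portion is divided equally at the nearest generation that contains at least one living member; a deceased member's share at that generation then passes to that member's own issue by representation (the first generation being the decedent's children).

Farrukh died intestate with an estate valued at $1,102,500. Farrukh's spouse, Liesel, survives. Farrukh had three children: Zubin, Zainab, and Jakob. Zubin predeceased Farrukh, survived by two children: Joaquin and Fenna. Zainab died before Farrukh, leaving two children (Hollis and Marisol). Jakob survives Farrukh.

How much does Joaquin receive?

Joaquin receives $122,500.

Liesel takes one-third of $1,102,500 = $367,500. The remaining $735,000 passes to the descendants.
The descendants' portion ($735,000) is divided into 3 shares of $245,000: Jakob takes $245,000; Zubin's $245,000 share passes to Zubin's issue; Zainab's $245,000 share passes to Zainab's issue.
Zubin's share ($245,000) is divided into 2 shares of $122,500: Joaquin and Fenna each take $122,500.
Zainab's share ($245,000) is divided into 2 shares of $122,500: Hollis and Marisol each take $122,500.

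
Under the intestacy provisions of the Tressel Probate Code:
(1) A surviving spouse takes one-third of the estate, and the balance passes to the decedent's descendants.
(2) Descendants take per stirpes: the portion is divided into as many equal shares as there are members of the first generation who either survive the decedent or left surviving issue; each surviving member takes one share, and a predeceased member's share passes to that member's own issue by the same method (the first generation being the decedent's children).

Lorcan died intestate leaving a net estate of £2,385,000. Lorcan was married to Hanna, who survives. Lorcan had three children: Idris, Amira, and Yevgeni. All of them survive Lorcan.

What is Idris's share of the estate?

Idris receives £530,000.

Hanna takes one-third of £2,385,000 = £795,000. The remaining £1,590,000 passes to the descendants.
The descendants' portion (£1,590,000) is divided into 3 shares of £530,000: Idris, Amira, and Yevgeni each take £530,000.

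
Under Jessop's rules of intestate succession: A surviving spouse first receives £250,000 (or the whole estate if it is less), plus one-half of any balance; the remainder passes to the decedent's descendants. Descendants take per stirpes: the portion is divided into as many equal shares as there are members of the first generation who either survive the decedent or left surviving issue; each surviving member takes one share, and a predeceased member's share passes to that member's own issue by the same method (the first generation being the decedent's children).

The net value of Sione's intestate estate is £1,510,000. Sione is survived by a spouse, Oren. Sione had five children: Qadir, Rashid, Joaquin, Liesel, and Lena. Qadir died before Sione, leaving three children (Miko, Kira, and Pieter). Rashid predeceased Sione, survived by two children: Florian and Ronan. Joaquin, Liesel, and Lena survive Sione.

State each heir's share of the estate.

Oren first takes £250,000, leaving a balance of £1,260,000. Oren then takes one-half of the balance (£630,000), for a total of £880,000. The remaining £630,000 passes to the descendants.
The descendants' portion (£630,000) is divided into 5 shares of £126,000: Joaquin, Liesel, and Lena each take £126,000; Qadir's £126,000 share passes to Qadir's issue; Rashid's £126,000 share passes to Rashid's issue.
Qadir's share (£126,000) is divided into 3 shares of £42,000: Miko, Kira, and Pieter each take £42,000.
Rashid's share (£126,000) is divided into 2 shares of £63,000: Florian and Ronan each take £63,000.

Oren: £880,000; Miko: £42,000; Kira: £42,000; Pieter: £42,000; Florian: £63,000; Ronan: £63,000; Joaquin: £126,000; Liesel: £126,000; Lena: £126,000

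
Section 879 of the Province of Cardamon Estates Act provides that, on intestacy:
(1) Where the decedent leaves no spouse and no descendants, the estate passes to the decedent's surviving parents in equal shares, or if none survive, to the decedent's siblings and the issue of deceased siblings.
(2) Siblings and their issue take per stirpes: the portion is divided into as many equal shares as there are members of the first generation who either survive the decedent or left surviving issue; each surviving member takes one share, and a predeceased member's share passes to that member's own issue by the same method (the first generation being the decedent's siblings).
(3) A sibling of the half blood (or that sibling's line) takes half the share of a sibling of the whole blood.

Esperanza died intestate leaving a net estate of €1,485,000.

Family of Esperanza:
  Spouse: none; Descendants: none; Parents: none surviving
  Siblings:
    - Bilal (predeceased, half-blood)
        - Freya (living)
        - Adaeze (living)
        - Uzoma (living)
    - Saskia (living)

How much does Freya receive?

The entire €1,485,000 passes to the siblings and their issue.
Counting each half-blood sibling's line as half a unit, there are 3/2 units in €1,485,000, so one unit is €990,000. Whole-blood lines (Saskia) take €990,000 each; half-blood lines (Bilal) take €495,000 each.
Bilal's share (€495,000) is divided into 3 shares of €165,000: Freya, Adaeze, and Uzoma each take €165,000.

Freya receives €165,000.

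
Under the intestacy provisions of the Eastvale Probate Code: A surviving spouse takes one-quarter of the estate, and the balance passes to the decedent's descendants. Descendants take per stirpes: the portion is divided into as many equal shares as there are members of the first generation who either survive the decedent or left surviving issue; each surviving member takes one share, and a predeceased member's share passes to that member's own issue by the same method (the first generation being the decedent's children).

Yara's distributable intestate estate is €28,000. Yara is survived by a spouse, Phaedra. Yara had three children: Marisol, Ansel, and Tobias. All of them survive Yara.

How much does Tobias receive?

Tobias receives €7,000.

Phaedra takes one-quarter of €28,000 = €7,000. The remaining €21,000 passes to the descendants.
The descendants' portion (€21,000) is divided into 3 shares of €7,000: Marisol, Ansel, and Tobias each take €7,000.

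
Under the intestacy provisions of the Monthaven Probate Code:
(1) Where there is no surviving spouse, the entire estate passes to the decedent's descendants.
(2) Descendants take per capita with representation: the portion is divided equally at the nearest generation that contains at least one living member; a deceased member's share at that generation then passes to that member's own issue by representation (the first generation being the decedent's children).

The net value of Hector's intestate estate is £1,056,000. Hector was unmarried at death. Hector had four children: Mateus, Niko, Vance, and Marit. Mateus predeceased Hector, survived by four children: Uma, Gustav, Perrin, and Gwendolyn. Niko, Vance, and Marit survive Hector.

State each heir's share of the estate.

Uma: £66,000; Gustav: £66,000; Perrin: £66,000; Gwendolyn: £66,000; Niko: £264,000; Vance: £264,000; Marit: £264,000

The entire £1,056,000 passes to the descendants.
That amount (£1,056,000) is divided into 4 shares of £264,000: Niko, Vance, and Marit each take £264,000; Mateus's £264,000 share passes to Mateus's issue.
Mateus's share (£264,000) is divided into 4 shares of £66,000: Uma, Gustav, Perrin, and Gwendolyn each take £66,000.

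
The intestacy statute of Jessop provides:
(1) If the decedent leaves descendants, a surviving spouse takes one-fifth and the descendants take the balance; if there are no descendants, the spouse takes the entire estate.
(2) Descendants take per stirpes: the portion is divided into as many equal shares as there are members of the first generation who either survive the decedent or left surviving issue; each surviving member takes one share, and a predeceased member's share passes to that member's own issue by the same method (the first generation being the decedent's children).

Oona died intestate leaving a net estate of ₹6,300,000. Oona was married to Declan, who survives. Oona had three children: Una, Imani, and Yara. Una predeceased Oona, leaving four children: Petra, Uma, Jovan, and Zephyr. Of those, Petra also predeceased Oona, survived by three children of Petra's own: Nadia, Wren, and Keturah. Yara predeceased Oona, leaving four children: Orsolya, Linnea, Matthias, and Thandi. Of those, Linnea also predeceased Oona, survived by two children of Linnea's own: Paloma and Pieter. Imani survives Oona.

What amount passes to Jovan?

Jovan receives ₹420,000.

Declan takes one-fifth of ₹6,300,000 = ₹1,260,000. The remaining ₹5,040,000 passes to the descendants.
The descendants' portion (₹5,040,000) is divided into 3 shares of ₹1,680,000: Imani takes ₹1,680,000; Una's ₹1,680,000 share passes to Una's issue; Yara's ₹1,680,000 share passes to Yara's issue.
Una's share (₹1,680,000) is divided into 4 shares of ₹420,000: Uma, Jovan, and Zephyr each take ₹420,000; Petra's ₹420,000 share passes to Petra's issue.
Petra's share (₹420,000) is divided into 3 shares of ₹140,000: Nadia, Wren, and Keturah each take ₹140,000.
Yara's share (₹1,680,000) is divided into 4 shares of ₹420,000: Orsolya, Matthias, and Thandi each take ₹420,000; Linnea's ₹420,000 share passes to Linnea's issue.
Linnea's share (₹420,000) is divided into 2 shares of ₹210,000: Paloma and Pieter each take ₹210,000.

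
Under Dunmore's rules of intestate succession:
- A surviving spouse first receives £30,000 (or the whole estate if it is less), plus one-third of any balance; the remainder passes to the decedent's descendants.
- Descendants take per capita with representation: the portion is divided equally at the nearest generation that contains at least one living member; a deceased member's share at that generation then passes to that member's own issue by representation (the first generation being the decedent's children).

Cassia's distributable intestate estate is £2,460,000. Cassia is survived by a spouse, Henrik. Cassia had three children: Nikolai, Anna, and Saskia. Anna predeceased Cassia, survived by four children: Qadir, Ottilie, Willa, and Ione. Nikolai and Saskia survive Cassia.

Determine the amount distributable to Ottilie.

Ottilie receives £135,000.

Henrik first takes £30,000, leaving a balance of £2,430,000. Henrik then takes one-third of the balance (£810,000), for a total of £840,000. The remaining £1,620,000 passes to the descendants.
The descendants' portion (£1,620,000) is divided into 3 shares of £540,000: Nikolai and Saskia each take £540,000; Anna's £540,000 share passes to Anna's issue.
Anna's share (£540,000) is divided into 4 shares of £135,000: Qadir, Ottilie, Willa, and Ione each take £135,000.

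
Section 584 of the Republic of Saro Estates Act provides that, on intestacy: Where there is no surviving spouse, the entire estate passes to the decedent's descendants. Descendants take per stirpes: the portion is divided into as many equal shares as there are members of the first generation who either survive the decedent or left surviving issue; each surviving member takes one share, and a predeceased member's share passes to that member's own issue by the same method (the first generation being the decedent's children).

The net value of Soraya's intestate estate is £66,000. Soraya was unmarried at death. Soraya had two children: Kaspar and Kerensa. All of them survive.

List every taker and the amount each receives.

Kaspar: £33,000; Kerensa: £33,000

The entire £66,000 passes to the descendants.
That amount (£66,000) is divided into 2 shares of £33,000: Kaspar and Kerensa each take £33,000.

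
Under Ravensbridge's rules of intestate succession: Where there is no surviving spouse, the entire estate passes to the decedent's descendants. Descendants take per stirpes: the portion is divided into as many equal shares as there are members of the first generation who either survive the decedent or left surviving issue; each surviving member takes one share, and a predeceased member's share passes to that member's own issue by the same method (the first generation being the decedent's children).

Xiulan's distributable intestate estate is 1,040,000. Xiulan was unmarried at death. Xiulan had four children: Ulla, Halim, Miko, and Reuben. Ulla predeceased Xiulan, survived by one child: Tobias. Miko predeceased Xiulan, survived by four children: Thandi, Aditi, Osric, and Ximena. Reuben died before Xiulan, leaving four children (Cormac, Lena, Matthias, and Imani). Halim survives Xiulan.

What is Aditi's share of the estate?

Aditi receives 65,000.

The entire 1,040,000 passes to the descendants.
That amount (1,040,000) is divided into 4 shares of 260,000: Halim takes 260,000; Ulla's 260,000 share passes to Ulla's issue; Miko's 260,000 share passes to Miko's issue; Reuben's 260,000 share passes to Reuben's issue.
Ulla's share (260,000) passes entirely to Tobias.
Miko's share (260,000) is divided into 4 shares of 65,000: Thandi, Aditi, Osric, and Ximena each take 65,000.
Reuben's share (260,000) is divided into 4 shares of 65,000: Cormac, Lena, Matthias, and Imani each take 65,000.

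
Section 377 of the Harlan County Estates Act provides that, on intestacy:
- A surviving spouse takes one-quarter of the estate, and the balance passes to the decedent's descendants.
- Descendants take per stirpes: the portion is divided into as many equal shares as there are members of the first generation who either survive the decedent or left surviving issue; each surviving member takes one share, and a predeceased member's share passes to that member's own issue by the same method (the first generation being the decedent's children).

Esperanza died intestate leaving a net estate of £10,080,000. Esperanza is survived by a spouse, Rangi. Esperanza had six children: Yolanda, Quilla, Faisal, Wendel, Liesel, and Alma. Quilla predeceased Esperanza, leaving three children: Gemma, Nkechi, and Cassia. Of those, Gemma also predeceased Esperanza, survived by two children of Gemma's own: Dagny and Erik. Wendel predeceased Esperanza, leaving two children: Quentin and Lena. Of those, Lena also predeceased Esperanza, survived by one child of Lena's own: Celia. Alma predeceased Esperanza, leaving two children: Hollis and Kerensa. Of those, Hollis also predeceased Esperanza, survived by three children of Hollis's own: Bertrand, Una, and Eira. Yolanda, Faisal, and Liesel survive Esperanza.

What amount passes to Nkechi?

Nkechi receives £420,000.

Rangi takes one-quarter of £10,080,000 = £2,520,000. The remaining £7,560,000 passes to the descendants.
The descendants' portion (£7,560,000) is divided into 6 shares of £1,260,000: Yolanda, Faisal, and Liesel each take £1,260,000; Quilla's £1,260,000 share passes to Quilla's issue; Wendel's £1,260,000 share passes to Wendel's issue; Alma's £1,260,000 share passes to Alma's issue.
Quilla's share (£1,260,000) is divided into 3 shares of £420,000: Nkechi and Cassia each take £420,000; Gemma's £420,000 share passes to Gemma's issue.
Gemma's share (£420,000) is divided into 2 shares of £210,000: Dagny and Erik each take £210,000.
Wendel's share (£1,260,000) is divided into 2 shares of £630,000: Quentin takes £630,000; Lena's £630,000 share passes to Lena's issue.
Lena's share (£630,000) passes entirely to Celia.
Alma's share (£1,260,000) is divided into 2 shares of £630,000: Kerensa takes £630,000; Hollis's £630,000 share passes to Hollis's issue.
Hollis's share (£630,000) is divided into 3 shares of £210,000: Bertrand, Una, and Eira each take £210,000.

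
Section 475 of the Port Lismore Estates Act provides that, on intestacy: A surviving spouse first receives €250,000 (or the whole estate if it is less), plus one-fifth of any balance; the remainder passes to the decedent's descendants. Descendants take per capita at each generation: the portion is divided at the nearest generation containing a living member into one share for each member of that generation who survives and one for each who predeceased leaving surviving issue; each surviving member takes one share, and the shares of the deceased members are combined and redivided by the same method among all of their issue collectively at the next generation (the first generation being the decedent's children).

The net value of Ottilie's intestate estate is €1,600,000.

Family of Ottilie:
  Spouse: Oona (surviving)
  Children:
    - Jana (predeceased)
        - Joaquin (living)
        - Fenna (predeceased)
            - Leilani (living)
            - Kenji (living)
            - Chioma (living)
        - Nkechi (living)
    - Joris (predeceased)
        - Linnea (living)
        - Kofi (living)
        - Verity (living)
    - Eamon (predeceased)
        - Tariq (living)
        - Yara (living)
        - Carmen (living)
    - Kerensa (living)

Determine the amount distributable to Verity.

Verity receives €90,000.

Oona first takes €250,000, leaving a balance of €1,350,000. Oona then takes one-fifth of the balance (€270,000), for a total of €520,000. The remaining €1,080,000 passes to the descendants.
The descendants' portion (€1,080,000) is divided at the children's generation into 4 shares of €270,000. Kerensa takes €270,000. The 3 shares of the deceased (Jana, Joris, and Eamon) are combined into a pool of €810,000.
That pool (€810,000) is divided at the grandchildren's generation into 9 shares of €90,000. Joaquin, Nkechi, Linnea, Kofi, Verity, Tariq, Yara, and Carmen each take €90,000. The remaining share for the deceased Fenna (€90,000) is carried to the next generation.
That pool (€90,000) is divided at the great-grandchildren's generation equally among Leilani, Kenji, and Chioma: €30,000 each.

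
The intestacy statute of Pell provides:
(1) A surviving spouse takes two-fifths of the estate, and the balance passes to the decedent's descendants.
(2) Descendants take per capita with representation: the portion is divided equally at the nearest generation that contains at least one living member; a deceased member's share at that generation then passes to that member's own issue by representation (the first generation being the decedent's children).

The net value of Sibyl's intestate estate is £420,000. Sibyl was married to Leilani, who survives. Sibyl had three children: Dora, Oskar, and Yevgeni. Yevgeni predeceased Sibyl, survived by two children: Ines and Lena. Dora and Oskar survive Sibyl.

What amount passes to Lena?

Lena receives £42,000.

Leilani takes two-fifths of £420,000 = £168,000. The remaining £252,000 passes to the descendants.
The descendants' portion (£252,000) is divided into 3 shares of £84,000: Dora and Oskar each take £84,000; Yevgeni's £84,000 share passes to Yevgeni's issue.
Yevgeni's share (£84,000) is divided into 2 shares of £42,000: Ines and Lena each take £42,000.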